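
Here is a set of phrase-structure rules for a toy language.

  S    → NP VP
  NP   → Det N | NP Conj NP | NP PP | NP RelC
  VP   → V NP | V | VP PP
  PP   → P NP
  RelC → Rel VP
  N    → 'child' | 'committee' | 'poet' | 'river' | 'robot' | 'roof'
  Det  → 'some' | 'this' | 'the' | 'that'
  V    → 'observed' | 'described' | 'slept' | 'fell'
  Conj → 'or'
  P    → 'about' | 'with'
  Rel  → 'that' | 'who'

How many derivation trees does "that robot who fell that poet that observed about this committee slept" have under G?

Two of the 6 distinct bracketings:
[S [NP [NP [NP [Det that] [N robot]] [RelC [Rel who] [VP [V fell] [NP [NP [Det that] [N poet]] [RelC [Rel that] [VP [V observed]]]]]]] [PP [P about] [NP [Det this] [N committee]]]] [VP [V slept]]]
[S [NP [NP [NP [NP [Det that] [N robot]] [RelC [Rel who] [VP [V fell] [NP [Det that] [N poet]]]]] [RelC [Rel that] [VP [V observed]]]] [PP [P about] [NP [Det this] [N committee]]]] [VP [V slept]]]
The trees differ in how a recursive rule is bracketed over the same span.

6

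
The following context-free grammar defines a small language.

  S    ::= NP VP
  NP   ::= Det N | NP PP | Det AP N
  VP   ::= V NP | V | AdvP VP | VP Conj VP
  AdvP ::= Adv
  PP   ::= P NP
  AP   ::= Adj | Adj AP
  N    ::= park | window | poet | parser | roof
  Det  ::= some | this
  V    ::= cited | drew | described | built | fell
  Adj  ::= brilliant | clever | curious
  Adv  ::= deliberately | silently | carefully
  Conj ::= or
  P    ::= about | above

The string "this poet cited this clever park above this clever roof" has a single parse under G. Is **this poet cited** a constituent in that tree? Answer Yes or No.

[S [NP [Det this] [N poet]] [VP [V cited] [NP [NP [Det this] [AP [Adj clever]] [N park]] [PP [P above] [NP [Det this] [AP [Adj clever]] [N roof]]]]]]
The smallest constituent containing 'this poet cited' is the S spanning 'this poet cited this clever park above this clever roof'; no single node in the tree dominates exactly the given words.

No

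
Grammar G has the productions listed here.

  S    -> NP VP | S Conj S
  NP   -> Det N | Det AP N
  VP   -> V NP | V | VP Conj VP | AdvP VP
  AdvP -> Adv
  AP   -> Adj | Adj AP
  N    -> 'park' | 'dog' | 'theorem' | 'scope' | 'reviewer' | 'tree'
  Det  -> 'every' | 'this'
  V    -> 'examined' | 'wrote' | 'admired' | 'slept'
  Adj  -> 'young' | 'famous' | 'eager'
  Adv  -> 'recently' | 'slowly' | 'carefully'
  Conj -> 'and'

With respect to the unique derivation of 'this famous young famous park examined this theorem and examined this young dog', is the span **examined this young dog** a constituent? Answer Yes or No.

Yes

[S [NP [Det this] [AP [Adj famous] [AP [Adj young] [AP [Adj famous]]]] [N park]] [VP [VP [V examined] [NP [Det this] [N theorem]]] [Conj and] [VP [V examined] [NP [Det this] [AP [Adj young]] [N dog]]]]]
The words 'examined this young dog' are exhaustively dominated by a single VP node (built by VP → V NP), so they form a constituent.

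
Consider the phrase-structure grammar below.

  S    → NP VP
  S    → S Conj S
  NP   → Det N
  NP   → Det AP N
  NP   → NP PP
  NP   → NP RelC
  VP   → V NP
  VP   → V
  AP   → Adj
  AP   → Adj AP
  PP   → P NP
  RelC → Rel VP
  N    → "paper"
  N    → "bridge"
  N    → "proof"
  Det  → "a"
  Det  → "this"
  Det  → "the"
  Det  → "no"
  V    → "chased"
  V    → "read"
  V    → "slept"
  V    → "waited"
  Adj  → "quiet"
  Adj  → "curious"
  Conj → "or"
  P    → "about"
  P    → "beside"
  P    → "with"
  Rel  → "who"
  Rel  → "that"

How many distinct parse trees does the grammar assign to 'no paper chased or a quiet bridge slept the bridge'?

1

[S [S [NP [Det no] [N paper]] [VP [V chased]]] [Conj or] [S [NP [Det a] [AP [Adj quiet]] [N bridge]] [VP [V slept] [NP [Det the] [N bridge]]]]]
No rule offers an alternative attachment or grouping for any span, so this is the only derivation.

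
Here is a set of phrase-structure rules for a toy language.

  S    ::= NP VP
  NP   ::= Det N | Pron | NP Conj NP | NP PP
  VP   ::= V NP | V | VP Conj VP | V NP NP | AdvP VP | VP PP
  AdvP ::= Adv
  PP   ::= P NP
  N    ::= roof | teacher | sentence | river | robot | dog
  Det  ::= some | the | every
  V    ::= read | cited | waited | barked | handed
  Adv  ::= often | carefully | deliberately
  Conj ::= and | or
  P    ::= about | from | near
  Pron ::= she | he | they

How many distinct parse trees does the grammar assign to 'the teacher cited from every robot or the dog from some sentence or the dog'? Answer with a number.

6

Two of the 6 distinct bracketings:
[S [NP [Det the] [N teacher]] [VP [VP [V cited]] [PP [P from] [NP [NP [Det every] [N robot]] [Conj or] [NP [NP [NP [Det the] [N dog]] [PP [P from] [NP [Det some] [N sentence]]]] [Conj or] [NP [Det the] [N dog]]]]]]]
[S [NP [Det the] [N teacher]] [VP [VP [V cited]] [PP [P from] [NP [NP [Det every] [N robot]] [Conj or] [NP [NP [Det the] [N dog]] [PP [P from] [NP [NP [Det some] [N sentence]] [Conj or] [NP [Det the] [N dog]]]]]]]]]
The trees differ in how a recursive rule is bracketed over the same span.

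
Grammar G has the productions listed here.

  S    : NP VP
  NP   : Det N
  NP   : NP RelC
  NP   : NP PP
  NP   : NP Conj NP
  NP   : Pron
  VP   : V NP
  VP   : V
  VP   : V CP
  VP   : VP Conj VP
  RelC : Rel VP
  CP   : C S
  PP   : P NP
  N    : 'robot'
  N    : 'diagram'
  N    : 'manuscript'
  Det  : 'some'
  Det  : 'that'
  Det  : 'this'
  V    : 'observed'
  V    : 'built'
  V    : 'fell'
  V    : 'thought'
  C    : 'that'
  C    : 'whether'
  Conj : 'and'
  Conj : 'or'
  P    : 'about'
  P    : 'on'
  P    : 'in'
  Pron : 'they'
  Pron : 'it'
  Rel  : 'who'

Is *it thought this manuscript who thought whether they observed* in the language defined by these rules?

S
  NP
    Pron: it
  VP
    V: thought
    NP
      NP
        Det: this
        N: manuscript
      RelC
        Rel: who
        VP
          V: thought
          CP
            C: whether
            S
              NP
                Pron: they
              VP
                V: observed
Every word is introduced by a lexical rule and the phrasal rules combine the resulting categories into a single S.

Grammatical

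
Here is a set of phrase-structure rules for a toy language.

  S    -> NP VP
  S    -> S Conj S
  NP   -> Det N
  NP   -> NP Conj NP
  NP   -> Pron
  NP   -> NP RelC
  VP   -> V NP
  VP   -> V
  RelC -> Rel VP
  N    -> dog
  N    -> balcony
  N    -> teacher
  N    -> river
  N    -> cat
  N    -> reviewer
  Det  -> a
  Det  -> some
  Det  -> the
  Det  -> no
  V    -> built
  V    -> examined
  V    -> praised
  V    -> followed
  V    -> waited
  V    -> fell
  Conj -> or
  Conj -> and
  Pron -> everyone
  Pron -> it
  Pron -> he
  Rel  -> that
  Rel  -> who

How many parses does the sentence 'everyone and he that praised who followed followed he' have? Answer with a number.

3

Two of the 3 distinct bracketings:
[S [NP [NP [Pron everyone]] [Conj and] [NP [NP [NP [Pron he]] [RelC [Rel that] [VP [V praised]]]] [RelC [Rel who] [VP [V followed]]]]] [VP [V followed] [NP [Pron he]]]]
[S [NP [NP [NP [Pron everyone]] [Conj and] [NP [NP [Pron he]] [RelC [Rel that] [VP [V praised]]]]] [RelC [Rel who] [VP [V followed]]]] [VP [V followed] [NP [Pron he]]]]
The trees differ in how a recursive rule is bracketed over the same span.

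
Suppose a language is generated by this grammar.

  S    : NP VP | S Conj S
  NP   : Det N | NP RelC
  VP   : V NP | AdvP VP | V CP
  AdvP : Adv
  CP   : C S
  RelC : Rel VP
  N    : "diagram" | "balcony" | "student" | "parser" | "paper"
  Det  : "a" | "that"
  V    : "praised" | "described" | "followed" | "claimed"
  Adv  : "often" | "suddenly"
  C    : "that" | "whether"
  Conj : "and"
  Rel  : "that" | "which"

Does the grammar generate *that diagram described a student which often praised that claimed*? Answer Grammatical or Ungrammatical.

Ungrammatical

For S → NP VP, the only prefix that parses as NP is 'that diagram', but the remainder 'described a student which often praised that claimed' is not a VP under these rules. The alternative S rule S → S Conj S likewise has no satisfying split.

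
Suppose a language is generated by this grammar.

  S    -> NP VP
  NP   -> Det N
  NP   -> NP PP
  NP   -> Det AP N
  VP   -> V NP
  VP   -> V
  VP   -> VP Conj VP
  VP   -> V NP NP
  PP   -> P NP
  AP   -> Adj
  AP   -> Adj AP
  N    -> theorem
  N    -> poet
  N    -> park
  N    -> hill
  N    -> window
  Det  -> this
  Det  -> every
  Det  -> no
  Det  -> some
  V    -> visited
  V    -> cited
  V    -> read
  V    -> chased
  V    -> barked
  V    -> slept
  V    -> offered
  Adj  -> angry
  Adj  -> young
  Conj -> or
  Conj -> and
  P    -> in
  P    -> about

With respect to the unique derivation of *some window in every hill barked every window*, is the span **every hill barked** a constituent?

[S [NP [NP [Det some] [N window]] [PP [P in] [NP [Det every] [N hill]]]] [VP [V barked] [NP [Det every] [N window]]]]
The smallest constituent containing 'every hill barked' is the S spanning 'some window in every hill barked every window'; no single node in the tree dominates exactly the given words.

No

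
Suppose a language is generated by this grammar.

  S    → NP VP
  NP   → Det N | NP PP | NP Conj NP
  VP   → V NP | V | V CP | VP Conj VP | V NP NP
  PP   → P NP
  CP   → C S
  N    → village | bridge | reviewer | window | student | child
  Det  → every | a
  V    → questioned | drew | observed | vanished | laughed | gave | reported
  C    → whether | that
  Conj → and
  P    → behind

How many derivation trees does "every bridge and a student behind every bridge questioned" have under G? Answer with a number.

The two bracketings:
[S [NP [NP [NP [Det every] [N bridge]] [Conj and] [NP [Det a] [N student]]] [PP [P behind] [NP [Det every] [N bridge]]]] [VP [V questioned]]]
[S [NP [NP [Det every] [N bridge]] [Conj and] [NP [NP [Det a] [N student]] [PP [P behind] [NP [Det every] [N bridge]]]]] [VP [V questioned]]]
The trees differ in how a recursive rule is bracketed over the same span.

2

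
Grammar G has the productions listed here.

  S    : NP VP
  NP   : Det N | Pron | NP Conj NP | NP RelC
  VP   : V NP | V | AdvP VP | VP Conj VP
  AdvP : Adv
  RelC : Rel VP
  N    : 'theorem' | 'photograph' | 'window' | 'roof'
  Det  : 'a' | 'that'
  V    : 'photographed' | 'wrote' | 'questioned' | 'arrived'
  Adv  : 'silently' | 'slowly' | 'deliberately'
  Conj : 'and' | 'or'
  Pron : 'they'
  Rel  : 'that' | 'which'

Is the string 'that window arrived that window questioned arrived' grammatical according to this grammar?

Ungrammatical

For S → NP VP, the only prefix that parses as NP is 'that window', but the remainder 'arrived that window questioned arrived' is not a VP under these rules.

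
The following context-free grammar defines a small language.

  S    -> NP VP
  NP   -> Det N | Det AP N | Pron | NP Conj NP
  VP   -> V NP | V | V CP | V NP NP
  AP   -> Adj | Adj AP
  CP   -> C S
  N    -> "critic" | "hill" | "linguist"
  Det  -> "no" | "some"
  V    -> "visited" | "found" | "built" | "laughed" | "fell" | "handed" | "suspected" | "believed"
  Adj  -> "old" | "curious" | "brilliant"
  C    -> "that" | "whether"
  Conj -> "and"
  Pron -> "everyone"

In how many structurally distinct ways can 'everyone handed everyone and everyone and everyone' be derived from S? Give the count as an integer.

The two bracketings:
[S [NP [Pron everyone]] [VP [V handed] [NP [NP [Pron everyone]] [Conj and] [NP [NP [Pron everyone]] [Conj and] [NP [Pron everyone]]]]]]
[S [NP [Pron everyone]] [VP [V handed] [NP [NP [NP [Pron everyone]] [Conj and] [NP [Pron everyone]]] [Conj and] [NP [Pron everyone]]]]]
The trees differ in how a recursive rule is bracketed over the same span.

2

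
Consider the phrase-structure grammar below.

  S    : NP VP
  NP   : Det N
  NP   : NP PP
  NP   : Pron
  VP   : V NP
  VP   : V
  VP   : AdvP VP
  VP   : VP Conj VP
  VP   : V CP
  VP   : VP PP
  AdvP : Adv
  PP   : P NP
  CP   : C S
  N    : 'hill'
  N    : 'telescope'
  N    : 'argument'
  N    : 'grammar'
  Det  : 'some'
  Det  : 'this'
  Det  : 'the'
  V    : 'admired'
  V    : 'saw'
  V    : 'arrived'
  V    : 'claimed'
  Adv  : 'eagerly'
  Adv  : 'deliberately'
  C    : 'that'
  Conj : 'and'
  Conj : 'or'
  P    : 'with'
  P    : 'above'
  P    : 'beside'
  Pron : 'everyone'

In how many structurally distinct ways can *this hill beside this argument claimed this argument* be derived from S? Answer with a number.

1

[S [NP [NP [Det this] [N hill]] [PP [P beside] [NP [Det this] [N argument]]]] [VP [V claimed] [NP [Det this] [N argument]]]]
No rule offers an alternative attachment or grouping for any span, so this is the only derivation.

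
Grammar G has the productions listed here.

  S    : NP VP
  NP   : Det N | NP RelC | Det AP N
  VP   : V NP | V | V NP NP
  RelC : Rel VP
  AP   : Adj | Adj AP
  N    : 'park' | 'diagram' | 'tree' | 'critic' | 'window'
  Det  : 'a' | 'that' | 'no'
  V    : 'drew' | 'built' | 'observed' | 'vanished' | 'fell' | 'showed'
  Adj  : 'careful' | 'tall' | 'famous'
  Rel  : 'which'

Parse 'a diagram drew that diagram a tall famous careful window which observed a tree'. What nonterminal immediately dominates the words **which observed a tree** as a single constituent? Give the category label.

S
  NP
    Det: a
    N: diagram
  VP
    V: drew
    NP
      Det: that
      N: diagram
    NP
      NP
        Det: a
        AP
          Adj: tall
          AP
            Adj: famous
            AP
              Adj: careful
        N: window
      RelC
        Rel: which
        VP
          V: observed
          NP
            Det: a
            N: tree
The span 'which observed a tree' is the RelC node built by RelC → Rel VP.

RelC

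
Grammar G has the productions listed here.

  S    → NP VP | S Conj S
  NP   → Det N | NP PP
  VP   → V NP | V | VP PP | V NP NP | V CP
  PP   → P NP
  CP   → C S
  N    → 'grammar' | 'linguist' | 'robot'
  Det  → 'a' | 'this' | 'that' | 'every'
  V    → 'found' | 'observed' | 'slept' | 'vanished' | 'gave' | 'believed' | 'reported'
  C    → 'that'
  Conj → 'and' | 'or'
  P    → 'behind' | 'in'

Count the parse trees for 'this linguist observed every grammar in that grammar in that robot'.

5

Two of the 5 distinct bracketings:
[S [NP [Det this] [N linguist]] [VP [V observed] [NP [NP [Det every] [N grammar]] [PP [P in] [NP [NP [Det that] [N grammar]] [PP [P in] [NP [Det that] [N robot]]]]]]]]
[S [NP [Det this] [N linguist]] [VP [V observed] [NP [NP [NP [Det every] [N grammar]] [PP [P in] [NP [Det that] [N grammar]]]] [PP [P in] [NP [Det that] [N robot]]]]]]
The trees differ in how a recursive rule is bracketed over the same span.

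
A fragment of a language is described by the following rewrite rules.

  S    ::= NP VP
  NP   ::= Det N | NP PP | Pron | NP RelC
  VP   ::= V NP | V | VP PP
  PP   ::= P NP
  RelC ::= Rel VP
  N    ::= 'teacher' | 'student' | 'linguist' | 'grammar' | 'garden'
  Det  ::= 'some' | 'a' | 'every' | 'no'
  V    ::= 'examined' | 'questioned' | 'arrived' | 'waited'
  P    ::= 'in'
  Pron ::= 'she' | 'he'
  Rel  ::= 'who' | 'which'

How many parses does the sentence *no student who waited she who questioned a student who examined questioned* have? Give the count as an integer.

5

Two of the 5 distinct bracketings:
[S [NP [NP [Det no] [N student]] [RelC [Rel who] [VP [V waited] [NP [NP [Pron she]] [RelC [Rel who] [VP [V questioned] [NP [NP [Det a] [N student]] [RelC [Rel who] [VP [V examined]]]]]]]]]] [VP [V questioned]]]
[S [NP [NP [Det no] [N student]] [RelC [Rel who] [VP [V waited] [NP [NP [NP [Pron she]] [RelC [Rel who] [VP [V questioned] [NP [Det a] [N student]]]]] [RelC [Rel who] [VP [V examined]]]]]]] [VP [V questioned]]]
The trees differ in how a recursive rule is bracketed over the same span.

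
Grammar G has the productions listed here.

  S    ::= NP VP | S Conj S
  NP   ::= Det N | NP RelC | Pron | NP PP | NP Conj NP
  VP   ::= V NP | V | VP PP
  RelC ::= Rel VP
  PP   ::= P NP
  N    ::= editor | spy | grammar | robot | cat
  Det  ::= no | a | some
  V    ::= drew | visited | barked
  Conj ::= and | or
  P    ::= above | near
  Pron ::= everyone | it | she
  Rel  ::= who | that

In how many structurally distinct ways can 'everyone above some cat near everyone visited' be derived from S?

2

The two bracketings:
[S [NP [NP [Pron everyone]] [PP [P above] [NP [NP [Det some] [N cat]] [PP [P near] [NP [Pron everyone]]]]]] [VP [V visited]]]
[S [NP [NP [NP [Pron everyone]] [PP [P above] [NP [Det some] [N cat]]]] [PP [P near] [NP [Pron everyone]]]] [VP [V visited]]]
The trees differ in how a recursive rule is bracketed over the same span.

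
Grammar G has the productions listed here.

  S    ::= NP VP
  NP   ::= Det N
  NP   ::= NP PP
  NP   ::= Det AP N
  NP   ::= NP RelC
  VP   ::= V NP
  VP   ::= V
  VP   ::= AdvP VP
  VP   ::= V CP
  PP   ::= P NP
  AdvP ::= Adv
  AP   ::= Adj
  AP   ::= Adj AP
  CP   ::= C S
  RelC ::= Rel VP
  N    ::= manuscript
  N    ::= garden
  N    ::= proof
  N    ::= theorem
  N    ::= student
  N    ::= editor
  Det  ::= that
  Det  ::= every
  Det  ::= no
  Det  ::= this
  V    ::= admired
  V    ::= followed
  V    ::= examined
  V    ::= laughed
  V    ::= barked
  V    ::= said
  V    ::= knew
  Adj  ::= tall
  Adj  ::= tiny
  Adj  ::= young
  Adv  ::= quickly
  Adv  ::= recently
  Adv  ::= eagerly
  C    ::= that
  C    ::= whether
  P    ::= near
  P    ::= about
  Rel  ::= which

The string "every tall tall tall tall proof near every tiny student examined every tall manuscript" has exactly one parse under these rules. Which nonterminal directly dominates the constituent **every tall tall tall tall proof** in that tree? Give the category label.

NP

S
  NP
    NP
      Det: every
      AP
        Adj: tall
        AP
          Adj: tall
          AP
            Adj: tall
            AP
              Adj: tall
      N: proof
    PP
      P: near
      NP
        Det: every
        AP
          Adj: tiny
        N: student
  VP
    V: examined
    NP
      Det: every
      AP
        Adj: tall
      N: manuscript
The span 'every tall tall tall tall proof' is the NP node built by NP → Det AP N.
Its mother is the NP built by NP → NP PP.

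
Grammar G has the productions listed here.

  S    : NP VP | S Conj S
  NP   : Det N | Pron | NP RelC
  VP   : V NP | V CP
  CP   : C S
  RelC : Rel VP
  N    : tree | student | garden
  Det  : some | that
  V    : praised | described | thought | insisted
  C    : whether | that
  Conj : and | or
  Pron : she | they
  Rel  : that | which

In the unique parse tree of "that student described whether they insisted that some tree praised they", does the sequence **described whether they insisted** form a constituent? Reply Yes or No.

[S [NP [Det that] [N student]] [VP [V described] [CP [C whether] [S [NP [Pron they]] [VP [V insisted] [CP [C that] [S [NP [Det some] [N tree]] [VP [V praised] [NP [Pron they]]]]]]]]]]
The smallest constituent containing 'described whether they insisted' is the VP spanning 'described whether they insisted that some tree praised they'; no single node in the tree dominates exactly the given words.

No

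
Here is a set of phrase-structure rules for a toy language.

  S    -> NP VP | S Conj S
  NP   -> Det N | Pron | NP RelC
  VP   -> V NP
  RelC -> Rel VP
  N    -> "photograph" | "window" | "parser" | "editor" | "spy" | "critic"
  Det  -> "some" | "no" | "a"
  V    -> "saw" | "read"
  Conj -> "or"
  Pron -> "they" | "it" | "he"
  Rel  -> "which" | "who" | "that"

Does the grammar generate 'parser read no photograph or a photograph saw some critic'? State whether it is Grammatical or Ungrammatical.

Ungrammatical

For S → NP VP, no prefix of the string parses as an NP. The alternative S rule S → S Conj S likewise has no satisfying split.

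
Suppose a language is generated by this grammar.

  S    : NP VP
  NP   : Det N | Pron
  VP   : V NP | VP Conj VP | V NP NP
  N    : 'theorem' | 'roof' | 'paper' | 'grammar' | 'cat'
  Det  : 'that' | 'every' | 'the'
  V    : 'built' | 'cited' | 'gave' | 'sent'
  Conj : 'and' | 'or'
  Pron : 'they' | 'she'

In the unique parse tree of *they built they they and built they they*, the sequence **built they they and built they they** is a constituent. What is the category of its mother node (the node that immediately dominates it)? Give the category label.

S

S
  NP
    Pron: they
  VP
    VP
      V: built
      NP
        Pron: they
      NP
        Pron: they
    Conj: and
    VP
      V: built
      NP
        Pron: they
      NP
        Pron: they
The span 'built they they and built they they' is the VP node built by VP → VP Conj VP.
Its mother is the S built by S → NP VP.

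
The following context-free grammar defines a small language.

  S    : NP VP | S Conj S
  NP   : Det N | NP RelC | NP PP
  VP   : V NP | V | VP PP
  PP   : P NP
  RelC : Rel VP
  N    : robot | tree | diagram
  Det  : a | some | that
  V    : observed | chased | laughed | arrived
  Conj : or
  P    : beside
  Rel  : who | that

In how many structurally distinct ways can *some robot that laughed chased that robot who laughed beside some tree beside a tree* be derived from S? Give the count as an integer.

9

Two of the 9 distinct bracketings:
[S [NP [NP [Det some] [N robot]] [RelC [Rel that] [VP [V laughed]]]] [VP [V chased] [NP [NP [Det that] [N robot]] [RelC [Rel who] [VP [VP [V laughed]] [PP [P beside] [NP [NP [Det some] [N tree]] [PP [P beside] [NP [Det a] [N tree]]]]]]]]]]
[S [NP [NP [Det some] [N robot]] [RelC [Rel that] [VP [V laughed]]]] [VP [V chased] [NP [NP [Det that] [N robot]] [RelC [Rel who] [VP [VP [VP [V laughed]] [PP [P beside] [NP [Det some] [N tree]]]] [PP [P beside] [NP [Det a] [N tree]]]]]]]]
The difference turns on whether NP → NP PP is used at the relevant span, versus an alternative expansion of NP.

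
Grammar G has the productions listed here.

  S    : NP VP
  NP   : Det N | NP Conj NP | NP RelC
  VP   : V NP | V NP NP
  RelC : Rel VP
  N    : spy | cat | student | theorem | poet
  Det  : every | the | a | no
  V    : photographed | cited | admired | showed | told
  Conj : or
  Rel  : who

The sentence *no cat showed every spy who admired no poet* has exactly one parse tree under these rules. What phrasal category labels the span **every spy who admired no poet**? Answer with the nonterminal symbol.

[S [NP [Det no] [N cat]] [VP [V showed] [NP [NP [Det every] [N spy]] [RelC [Rel who] [VP [V admired] [NP [Det no] [N poet]]]]]]]
The span 'every spy who admired no poet' is the NP node built by NP → NP RelC.

NP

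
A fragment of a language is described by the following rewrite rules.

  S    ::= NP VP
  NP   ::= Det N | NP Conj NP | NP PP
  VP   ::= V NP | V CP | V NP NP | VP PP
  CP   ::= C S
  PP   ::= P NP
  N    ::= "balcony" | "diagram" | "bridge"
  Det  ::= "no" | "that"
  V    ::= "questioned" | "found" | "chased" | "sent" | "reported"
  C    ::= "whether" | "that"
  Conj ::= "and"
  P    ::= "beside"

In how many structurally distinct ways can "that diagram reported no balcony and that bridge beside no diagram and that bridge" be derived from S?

Two of the 6 distinct bracketings:
[S [NP [Det that] [N diagram]] [VP [V reported] [NP [NP [Det no] [N balcony]] [Conj and] [NP [NP [NP [Det that] [N bridge]] [PP [P beside] [NP [Det no] [N diagram]]]] [Conj and] [NP [Det that] [N bridge]]]]]]
[S [NP [Det that] [N diagram]] [VP [V reported] [NP [NP [Det no] [N balcony]] [Conj and] [NP [NP [Det that] [N bridge]] [PP [P beside] [NP [NP [Det no] [N diagram]] [Conj and] [NP [Det that] [N bridge]]]]]]]]
The trees differ in how a recursive rule is bracketed over the same span.

6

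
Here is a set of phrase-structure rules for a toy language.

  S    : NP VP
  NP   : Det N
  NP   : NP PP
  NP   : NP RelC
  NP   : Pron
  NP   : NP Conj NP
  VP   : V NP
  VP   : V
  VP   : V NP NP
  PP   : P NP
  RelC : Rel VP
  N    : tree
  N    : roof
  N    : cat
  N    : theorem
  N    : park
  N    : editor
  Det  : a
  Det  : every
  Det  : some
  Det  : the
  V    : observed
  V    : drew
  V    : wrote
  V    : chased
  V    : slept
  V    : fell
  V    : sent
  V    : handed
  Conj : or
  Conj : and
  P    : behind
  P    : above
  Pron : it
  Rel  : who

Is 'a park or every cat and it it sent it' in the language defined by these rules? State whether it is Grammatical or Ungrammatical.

Ungrammatical

For S → NP VP, every NP-prefix leaves a non-VP remainder: after 'a park' the remainder is not a VP; after 'a park or every cat' the remainder is not a VP; after 'a park or every cat and it' the remainder is not a VP.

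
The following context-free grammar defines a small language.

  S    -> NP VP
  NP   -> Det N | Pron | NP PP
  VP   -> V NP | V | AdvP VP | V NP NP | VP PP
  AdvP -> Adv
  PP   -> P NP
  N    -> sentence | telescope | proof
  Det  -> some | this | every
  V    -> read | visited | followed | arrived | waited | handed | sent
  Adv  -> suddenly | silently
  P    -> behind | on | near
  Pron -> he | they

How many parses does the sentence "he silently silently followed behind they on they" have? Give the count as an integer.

9

Two of the 9 distinct bracketings:
[S [NP [Pron he]] [VP [AdvP [Adv silently]] [VP [AdvP [Adv silently]] [VP [VP [V followed]] [PP [P behind] [NP [NP [Pron they]] [PP [P on] [NP [Pron they]]]]]]]]]
[S [NP [Pron he]] [VP [AdvP [Adv silently]] [VP [AdvP [Adv silently]] [VP [VP [VP [V followed]] [PP [P behind] [NP [Pron they]]]] [PP [P on] [NP [Pron they]]]]]]]
The difference turns on whether NP → NP PP is used at the relevant span, versus an alternative expansion of NP.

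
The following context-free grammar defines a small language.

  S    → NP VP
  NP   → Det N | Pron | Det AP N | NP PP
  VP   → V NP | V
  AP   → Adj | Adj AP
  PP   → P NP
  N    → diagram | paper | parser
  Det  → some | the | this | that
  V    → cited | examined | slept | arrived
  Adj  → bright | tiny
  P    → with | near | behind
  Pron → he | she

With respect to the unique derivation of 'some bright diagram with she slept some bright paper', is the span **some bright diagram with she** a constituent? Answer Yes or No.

Yes

[S [NP [NP [Det some] [AP [Adj bright]] [N diagram]] [PP [P with] [NP [Pron she]]]] [VP [V slept] [NP [Det some] [AP [Adj bright]] [N paper]]]]
The words 'some bright diagram with she' are exhaustively dominated by a single NP node (built by NP → NP PP), so they form a constituent.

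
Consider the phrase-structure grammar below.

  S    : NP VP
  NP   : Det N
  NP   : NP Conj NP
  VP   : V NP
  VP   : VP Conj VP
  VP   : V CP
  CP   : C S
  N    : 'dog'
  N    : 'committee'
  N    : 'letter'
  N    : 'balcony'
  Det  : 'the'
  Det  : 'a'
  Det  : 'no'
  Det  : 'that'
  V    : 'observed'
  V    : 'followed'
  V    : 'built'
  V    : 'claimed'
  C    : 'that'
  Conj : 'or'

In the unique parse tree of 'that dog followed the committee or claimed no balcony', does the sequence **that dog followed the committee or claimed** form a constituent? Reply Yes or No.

No

[S [NP [Det that] [N dog]] [VP [VP [V followed] [NP [Det the] [N committee]]] [Conj or] [VP [V claimed] [NP [Det no] [N balcony]]]]]
The smallest constituent containing 'that dog followed the committee or claimed' is the S spanning 'that dog followed the committee or claimed no balcony'; no single node in the tree dominates exactly the given words.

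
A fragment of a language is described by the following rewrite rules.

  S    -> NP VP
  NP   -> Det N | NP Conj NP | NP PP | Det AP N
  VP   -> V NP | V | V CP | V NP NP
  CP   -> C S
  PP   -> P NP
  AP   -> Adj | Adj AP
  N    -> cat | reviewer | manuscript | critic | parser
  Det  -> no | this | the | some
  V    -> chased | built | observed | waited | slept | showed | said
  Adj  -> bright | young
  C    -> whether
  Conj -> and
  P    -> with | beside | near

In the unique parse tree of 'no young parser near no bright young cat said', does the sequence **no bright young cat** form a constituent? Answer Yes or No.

Yes

[S [NP [NP [Det no] [AP [Adj young]] [N parser]] [PP [P near] [NP [Det no] [AP [Adj bright] [AP [Adj young]]] [N cat]]]] [VP [V said]]]
The words 'no bright young cat' are exhaustively dominated by a single NP node (built by NP → Det AP N), so they form a constituent.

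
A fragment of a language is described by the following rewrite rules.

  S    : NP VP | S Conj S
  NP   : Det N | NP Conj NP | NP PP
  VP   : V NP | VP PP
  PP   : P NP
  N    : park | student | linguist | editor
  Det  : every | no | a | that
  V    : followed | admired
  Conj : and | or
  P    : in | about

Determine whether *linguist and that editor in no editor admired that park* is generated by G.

For S → NP VP, no prefix of the string parses as an NP. The alternative S rule S → S Conj S likewise has no satisfying split.

Ungrammatical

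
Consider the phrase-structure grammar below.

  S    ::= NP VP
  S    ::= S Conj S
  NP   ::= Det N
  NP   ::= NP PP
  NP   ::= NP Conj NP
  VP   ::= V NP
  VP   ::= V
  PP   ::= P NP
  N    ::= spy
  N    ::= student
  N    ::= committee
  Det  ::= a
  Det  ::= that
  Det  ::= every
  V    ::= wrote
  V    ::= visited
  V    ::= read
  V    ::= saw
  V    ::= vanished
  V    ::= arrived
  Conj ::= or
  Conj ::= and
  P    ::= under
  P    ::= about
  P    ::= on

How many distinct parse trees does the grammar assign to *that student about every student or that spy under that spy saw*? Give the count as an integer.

Two of the 5 distinct bracketings:
[S [NP [NP [Det that] [N student]] [PP [P about] [NP [NP [NP [Det every] [N student]] [Conj or] [NP [Det that] [N spy]]] [PP [P under] [NP [Det that] [N spy]]]]]] [VP [V saw]]]
[S [NP [NP [Det that] [N student]] [PP [P about] [NP [NP [Det every] [N student]] [Conj or] [NP [NP [Det that] [N spy]] [PP [P under] [NP [Det that] [N spy]]]]]]] [VP [V saw]]]
The trees differ in how a recursive rule is bracketed over the same span.

5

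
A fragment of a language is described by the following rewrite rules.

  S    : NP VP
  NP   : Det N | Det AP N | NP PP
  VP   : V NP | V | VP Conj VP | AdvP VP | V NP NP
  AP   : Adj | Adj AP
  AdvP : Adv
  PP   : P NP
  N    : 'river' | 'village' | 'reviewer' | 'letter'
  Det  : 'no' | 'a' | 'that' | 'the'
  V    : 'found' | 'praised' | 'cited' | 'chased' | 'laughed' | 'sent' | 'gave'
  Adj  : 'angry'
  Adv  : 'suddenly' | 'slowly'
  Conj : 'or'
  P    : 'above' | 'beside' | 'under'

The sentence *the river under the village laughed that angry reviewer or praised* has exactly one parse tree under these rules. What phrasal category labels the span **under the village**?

PP

[S [NP [NP [Det the] [N river]] [PP [P under] [NP [Det the] [N village]]]] [VP [VP [V laughed] [NP [Det that] [AP [Adj angry]] [N reviewer]]] [Conj or] [VP [V praised]]]]
The span 'under the village' is the PP node built by PP → P NP.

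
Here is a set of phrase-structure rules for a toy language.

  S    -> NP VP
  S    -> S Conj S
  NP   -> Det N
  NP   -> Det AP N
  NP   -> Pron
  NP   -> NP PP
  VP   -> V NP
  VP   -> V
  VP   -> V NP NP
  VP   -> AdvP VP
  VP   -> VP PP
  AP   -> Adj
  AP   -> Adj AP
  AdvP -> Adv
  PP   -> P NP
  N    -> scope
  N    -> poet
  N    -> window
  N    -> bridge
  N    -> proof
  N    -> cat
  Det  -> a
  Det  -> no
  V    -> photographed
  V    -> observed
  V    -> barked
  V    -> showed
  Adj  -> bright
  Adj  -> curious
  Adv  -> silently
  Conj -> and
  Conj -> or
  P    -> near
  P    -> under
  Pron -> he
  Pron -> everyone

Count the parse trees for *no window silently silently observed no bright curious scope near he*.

4

Two of the 4 distinct bracketings:
[S [NP [Det no] [N window]] [VP [AdvP [Adv silently]] [VP [AdvP [Adv silently]] [VP [V observed] [NP [NP [Det no] [AP [Adj bright] [AP [Adj curious]]] [N scope]] [PP [P near] [NP [Pron he]]]]]]]]
[S [NP [Det no] [N window]] [VP [AdvP [Adv silently]] [VP [AdvP [Adv silently]] [VP [VP [V observed] [NP [Det no] [AP [Adj bright] [AP [Adj curious]]] [N scope]]] [PP [P near] [NP [Pron he]]]]]]]
The difference turns on whether NP → NP PP is used at the relevant span, versus an alternative expansion of NP.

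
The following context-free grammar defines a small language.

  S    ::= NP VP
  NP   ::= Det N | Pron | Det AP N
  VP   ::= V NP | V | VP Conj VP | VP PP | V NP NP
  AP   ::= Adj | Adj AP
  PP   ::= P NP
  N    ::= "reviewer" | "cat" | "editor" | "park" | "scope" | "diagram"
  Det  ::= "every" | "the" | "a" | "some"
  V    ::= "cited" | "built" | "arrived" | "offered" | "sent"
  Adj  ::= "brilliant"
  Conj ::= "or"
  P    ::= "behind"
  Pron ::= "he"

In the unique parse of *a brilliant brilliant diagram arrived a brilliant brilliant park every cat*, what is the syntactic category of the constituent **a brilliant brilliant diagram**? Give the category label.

[S [NP [Det a] [AP [Adj brilliant] [AP [Adj brilliant]]] [N diagram]] [VP [V arrived] [NP [Det a] [AP [Adj brilliant] [AP [Adj brilliant]]] [N park]] [NP [Det every] [N cat]]]]
The span 'a brilliant brilliant diagram' is the NP node built by NP → Det AP N.

NP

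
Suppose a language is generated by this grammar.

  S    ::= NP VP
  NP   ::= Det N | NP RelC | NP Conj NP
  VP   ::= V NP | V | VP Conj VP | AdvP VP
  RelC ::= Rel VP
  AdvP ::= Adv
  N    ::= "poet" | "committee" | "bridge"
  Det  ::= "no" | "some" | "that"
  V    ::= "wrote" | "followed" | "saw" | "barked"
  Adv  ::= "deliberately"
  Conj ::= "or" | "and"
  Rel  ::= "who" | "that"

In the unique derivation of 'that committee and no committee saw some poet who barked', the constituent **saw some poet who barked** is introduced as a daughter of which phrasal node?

S

S
  NP
    NP
      Det: that
      N: committee
    Conj: and
    NP
      Det: no
      N: committee
  VP
    V: saw
    NP
      NP
        Det: some
        N: poet
      RelC
        Rel: who
        VP
          V: barked
The span 'saw some poet who barked' is the VP node built by VP → V NP.
Its mother is the S built by S → NP VP.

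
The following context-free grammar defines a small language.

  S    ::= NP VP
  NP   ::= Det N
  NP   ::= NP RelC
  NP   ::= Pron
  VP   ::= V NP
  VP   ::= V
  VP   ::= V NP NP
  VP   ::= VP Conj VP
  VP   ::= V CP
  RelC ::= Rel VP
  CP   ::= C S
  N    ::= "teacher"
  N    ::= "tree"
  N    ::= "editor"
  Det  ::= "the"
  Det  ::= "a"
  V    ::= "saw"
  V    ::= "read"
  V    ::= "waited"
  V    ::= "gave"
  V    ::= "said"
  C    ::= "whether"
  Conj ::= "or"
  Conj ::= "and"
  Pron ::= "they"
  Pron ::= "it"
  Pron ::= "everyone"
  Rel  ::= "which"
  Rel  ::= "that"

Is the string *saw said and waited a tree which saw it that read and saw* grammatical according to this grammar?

Ungrammatical

For S → NP VP, no prefix of the string parses as an NP.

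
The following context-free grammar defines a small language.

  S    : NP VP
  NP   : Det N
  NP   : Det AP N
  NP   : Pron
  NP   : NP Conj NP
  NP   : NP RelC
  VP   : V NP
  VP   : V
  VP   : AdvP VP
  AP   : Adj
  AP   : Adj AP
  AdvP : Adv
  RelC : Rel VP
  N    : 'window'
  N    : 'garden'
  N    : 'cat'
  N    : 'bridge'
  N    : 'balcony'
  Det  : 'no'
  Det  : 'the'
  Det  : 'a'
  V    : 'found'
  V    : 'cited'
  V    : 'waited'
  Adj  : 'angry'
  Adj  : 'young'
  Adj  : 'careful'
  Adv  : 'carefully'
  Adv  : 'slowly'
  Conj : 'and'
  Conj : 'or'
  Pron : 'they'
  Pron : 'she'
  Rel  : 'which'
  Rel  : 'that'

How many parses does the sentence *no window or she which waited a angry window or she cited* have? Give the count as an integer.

Two of the 5 distinct bracketings:
[S [NP [NP [Det no] [N window]] [Conj or] [NP [NP [NP [Pron she]] [RelC [Rel which] [VP [V waited] [NP [Det a] [AP [Adj angry]] [N window]]]]] [Conj or] [NP [Pron she]]]] [VP [V cited]]]
[S [NP [NP [Det no] [N window]] [Conj or] [NP [NP [Pron she]] [RelC [Rel which] [VP [V waited] [NP [NP [Det a] [AP [Adj angry]] [N window]] [Conj or] [NP [Pron she]]]]]]] [VP [V cited]]]
The trees differ in how a recursive rule is bracketed over the same span.

5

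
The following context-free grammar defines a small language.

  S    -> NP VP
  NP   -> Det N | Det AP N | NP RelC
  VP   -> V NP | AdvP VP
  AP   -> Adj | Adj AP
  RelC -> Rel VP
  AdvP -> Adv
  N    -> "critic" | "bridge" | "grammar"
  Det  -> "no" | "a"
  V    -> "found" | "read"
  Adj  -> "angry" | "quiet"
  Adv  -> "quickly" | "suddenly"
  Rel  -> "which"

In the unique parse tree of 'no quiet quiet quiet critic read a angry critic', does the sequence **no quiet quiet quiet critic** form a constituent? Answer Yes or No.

[S [NP [Det no] [AP [Adj quiet] [AP [Adj quiet] [AP [Adj quiet]]]] [N critic]] [VP [V read] [NP [Det a] [AP [Adj angry]] [N critic]]]]
The words 'no quiet quiet quiet critic' are exhaustively dominated by a single NP node (built by NP → Det AP N), so they form a constituent.

Yes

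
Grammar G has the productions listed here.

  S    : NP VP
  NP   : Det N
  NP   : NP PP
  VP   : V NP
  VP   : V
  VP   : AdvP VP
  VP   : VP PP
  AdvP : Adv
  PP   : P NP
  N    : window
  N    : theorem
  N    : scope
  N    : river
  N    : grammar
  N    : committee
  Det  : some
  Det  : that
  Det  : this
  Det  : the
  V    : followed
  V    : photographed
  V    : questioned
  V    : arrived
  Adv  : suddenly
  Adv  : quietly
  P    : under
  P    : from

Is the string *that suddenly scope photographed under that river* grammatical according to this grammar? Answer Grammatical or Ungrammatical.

A Det word can never sit immediately before an Adv word in any string this grammar generates, so the substring 'that suddenly' rules out a derivation.

Ungrammatical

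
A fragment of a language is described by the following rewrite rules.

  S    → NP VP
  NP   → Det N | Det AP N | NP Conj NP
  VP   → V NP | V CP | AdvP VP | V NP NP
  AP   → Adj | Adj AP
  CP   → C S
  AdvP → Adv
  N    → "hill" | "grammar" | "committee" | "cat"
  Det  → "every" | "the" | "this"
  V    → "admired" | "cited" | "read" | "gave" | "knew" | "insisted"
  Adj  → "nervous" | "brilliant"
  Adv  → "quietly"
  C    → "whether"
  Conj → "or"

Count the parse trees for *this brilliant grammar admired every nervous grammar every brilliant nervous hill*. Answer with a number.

1

[S [NP [Det this] [AP [Adj brilliant]] [N grammar]] [VP [V admired] [NP [Det every] [AP [Adj nervous]] [N grammar]] [NP [Det every] [AP [Adj brilliant] [AP [Adj nervous]]] [N hill]]]]
No rule offers an alternative attachment or grouping for any span, so this is the only derivation.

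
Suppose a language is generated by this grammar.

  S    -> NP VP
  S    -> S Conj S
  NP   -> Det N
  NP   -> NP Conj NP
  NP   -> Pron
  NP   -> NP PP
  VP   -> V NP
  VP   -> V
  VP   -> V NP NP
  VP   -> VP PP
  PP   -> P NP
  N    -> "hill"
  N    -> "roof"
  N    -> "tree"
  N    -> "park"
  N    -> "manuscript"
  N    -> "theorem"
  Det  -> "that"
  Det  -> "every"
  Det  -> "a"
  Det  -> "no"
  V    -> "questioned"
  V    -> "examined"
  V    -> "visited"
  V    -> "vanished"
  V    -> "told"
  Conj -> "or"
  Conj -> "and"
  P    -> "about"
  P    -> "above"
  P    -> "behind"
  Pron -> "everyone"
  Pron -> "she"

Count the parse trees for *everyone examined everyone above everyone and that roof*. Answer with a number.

Two of the 3 distinct bracketings:
[S [NP [Pron everyone]] [VP [V examined] [NP [NP [NP [Pron everyone]] [PP [P above] [NP [Pron everyone]]]] [Conj and] [NP [Det that] [N roof]]]]]
[S [NP [Pron everyone]] [VP [V examined] [NP [NP [Pron everyone]] [PP [P above] [NP [NP [Pron everyone]] [Conj and] [NP [Det that] [N roof]]]]]]]
The trees differ in how a recursive rule is bracketed over the same span.

3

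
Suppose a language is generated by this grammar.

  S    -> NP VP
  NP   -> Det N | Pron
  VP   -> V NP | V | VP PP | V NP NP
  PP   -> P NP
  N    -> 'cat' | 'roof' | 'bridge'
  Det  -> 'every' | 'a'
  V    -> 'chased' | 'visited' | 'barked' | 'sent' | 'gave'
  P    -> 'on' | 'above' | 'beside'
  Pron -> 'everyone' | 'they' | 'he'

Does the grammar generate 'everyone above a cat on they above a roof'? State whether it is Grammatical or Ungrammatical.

Ungrammatical

For S → NP VP, the only prefix that parses as NP is 'everyone', but the remainder 'above a cat on they above a roof' is not a VP under these rules.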